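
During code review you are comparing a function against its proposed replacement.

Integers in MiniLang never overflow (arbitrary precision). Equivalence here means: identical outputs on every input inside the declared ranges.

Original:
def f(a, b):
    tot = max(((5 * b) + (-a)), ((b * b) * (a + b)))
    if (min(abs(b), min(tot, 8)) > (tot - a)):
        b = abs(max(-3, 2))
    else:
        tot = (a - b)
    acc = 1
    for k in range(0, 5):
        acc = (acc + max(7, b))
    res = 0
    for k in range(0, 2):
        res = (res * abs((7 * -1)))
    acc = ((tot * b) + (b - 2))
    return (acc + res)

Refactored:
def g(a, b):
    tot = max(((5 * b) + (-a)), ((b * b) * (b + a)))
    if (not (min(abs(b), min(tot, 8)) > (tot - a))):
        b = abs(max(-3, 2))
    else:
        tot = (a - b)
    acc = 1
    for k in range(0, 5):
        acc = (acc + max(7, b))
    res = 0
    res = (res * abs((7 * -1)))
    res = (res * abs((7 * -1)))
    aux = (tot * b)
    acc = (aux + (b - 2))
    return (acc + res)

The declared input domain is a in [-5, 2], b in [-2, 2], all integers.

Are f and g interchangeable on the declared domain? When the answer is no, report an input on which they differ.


Input a=-5, b=-2: 2 from f versus -10 from g.
verdict: not equivalent; witness: a=-5, b=-2


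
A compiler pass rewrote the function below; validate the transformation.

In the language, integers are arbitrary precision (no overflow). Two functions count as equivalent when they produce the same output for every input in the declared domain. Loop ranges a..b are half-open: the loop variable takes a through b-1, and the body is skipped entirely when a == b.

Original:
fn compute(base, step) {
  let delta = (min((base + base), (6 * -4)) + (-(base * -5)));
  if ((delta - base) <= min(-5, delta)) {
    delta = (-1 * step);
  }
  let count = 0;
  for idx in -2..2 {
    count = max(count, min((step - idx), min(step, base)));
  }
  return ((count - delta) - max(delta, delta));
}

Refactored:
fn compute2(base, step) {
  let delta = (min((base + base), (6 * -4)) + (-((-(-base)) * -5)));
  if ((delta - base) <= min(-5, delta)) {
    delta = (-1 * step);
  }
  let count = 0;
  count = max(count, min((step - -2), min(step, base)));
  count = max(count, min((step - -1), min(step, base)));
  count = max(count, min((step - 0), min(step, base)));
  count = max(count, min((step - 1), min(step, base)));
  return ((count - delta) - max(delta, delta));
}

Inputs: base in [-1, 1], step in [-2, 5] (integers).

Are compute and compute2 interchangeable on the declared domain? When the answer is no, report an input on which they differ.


This is a faithful refactor — arithmetic usage differs; also statement counts differ; also loop structure differs; also min/max/abs usage differs; also local variable names differ; also constant usage differs, but the computed results match everywhere.
One worked example (base=0, step=0) — compute: delta=-24, then ((delta - base) <= min(-5, delta)) is true, then delta=0, then count=0, then (idx=-2), then count=0, then (idx=-1), then count=0, then (idx=0), then count=0, then (idx=1), then count=0, then returns 0; compute2: delta=-24, then ((delta - base) <= min(-5, delta)) is true, then delta=0, then count=0, then count=0, then count=0, then count=0, then count=0, then returns 0; agreement on 0.
Sweeping the whole domain (24 inputs) finds no disagreement.
verdict: equivalent


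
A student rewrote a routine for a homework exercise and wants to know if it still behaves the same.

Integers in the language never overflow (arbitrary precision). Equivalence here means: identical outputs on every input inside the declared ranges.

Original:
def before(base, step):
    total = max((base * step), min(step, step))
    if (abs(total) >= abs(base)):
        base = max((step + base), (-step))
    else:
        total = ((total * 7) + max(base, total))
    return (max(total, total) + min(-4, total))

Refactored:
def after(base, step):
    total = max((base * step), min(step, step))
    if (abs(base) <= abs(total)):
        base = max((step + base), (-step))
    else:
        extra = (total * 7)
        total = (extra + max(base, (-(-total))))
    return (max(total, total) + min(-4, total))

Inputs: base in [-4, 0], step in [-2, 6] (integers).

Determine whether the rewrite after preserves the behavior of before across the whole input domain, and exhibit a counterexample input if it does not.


The two are interchangeable: comparison usage differs; and local variable names differ; and statement counts differ, and every declared input agrees.
Tracing base=-3, step=2: before: total becomes 2; next (abs(total) >= abs(base)) evaluates to false; next total becomes 16; next final value 12 | after: total becomes 2; next (abs(base) <= abs(total)) evaluates to false; next extra becomes 14; next total becomes 16; next final value 12 — matching result 12.
Across all 45 domain points the two functions coincide.
verdict: equivalent


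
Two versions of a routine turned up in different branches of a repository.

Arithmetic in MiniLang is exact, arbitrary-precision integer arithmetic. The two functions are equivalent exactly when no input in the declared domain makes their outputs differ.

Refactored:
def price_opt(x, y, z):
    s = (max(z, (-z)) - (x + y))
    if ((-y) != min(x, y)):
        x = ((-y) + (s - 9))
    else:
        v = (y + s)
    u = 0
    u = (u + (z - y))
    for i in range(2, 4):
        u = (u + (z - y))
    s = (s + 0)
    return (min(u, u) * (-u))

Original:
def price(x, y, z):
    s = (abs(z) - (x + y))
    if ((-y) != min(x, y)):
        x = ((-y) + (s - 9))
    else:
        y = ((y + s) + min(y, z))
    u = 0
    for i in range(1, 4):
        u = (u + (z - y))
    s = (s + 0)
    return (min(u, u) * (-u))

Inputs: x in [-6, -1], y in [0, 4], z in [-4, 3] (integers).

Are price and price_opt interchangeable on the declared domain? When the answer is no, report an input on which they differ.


On input x=-4, y=4, z=1, price returns -225 while price_opt returns -81.
verdict: not equivalent; witness: x=-4, y=4, z=1


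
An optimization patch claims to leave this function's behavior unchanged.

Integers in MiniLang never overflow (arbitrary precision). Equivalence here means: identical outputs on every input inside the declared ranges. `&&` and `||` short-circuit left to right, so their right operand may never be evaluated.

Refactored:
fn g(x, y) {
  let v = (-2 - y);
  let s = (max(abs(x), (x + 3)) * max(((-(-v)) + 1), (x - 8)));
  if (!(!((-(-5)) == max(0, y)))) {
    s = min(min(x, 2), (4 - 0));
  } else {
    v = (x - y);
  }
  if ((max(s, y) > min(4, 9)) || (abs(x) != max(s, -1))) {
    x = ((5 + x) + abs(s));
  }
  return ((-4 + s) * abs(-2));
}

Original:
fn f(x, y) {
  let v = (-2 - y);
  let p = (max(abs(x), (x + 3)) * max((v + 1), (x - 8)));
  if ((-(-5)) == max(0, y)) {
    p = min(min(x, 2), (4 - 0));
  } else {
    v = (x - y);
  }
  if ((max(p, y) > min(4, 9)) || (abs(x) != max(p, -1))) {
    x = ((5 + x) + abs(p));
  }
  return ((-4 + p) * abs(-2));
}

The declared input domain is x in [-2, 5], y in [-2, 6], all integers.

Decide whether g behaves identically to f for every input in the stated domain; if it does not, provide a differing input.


Equivalent — the differences include boolean connective usage differs, plus local variable names differ, yet no declared input distinguishes the two.
Tracing x=4, y=2: f: v := -4 | p := -21 | ((-(-5)) == max(0, y)): false | v := 2 | ((max(p, y) > min(4, 9)) || (abs(x) != max(p, -1))): true | x := 30 | result -50 | g: v := -4 | s := -21 | (!(!((-(-5)) == max(0, y)))): false | v := 2 | ((max(s, y) > min(4, 9)) || (abs(x) != max(s, -1))): true | x := 30 | result -50 — matching result -50.
An exhaustive pass over the 72 declared inputs shows identical outputs.
verdict: equivalent


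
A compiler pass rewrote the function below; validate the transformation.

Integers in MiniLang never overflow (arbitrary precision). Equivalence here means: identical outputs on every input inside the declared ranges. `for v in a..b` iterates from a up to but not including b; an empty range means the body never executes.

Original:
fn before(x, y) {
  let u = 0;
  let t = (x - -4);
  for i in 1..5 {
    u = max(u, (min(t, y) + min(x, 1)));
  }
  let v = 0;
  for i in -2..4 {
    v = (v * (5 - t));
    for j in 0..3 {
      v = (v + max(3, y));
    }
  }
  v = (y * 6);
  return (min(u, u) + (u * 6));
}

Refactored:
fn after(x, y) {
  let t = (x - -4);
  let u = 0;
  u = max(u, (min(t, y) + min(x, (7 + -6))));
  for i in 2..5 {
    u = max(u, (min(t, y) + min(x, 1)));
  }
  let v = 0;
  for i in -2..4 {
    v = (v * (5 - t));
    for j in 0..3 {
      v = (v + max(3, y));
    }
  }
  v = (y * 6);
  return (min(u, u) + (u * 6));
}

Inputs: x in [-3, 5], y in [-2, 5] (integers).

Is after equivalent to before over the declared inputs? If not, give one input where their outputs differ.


The two versions differ — the changes include arithmetic usage differs, statement counts differ, min/max/abs usage differs, constant usage differs, loop structure differs.
Tracing x=-2, y=-1: before: u=0, then t=2, then (i=1), then u=0, then (i=2), then u=0, then (i=3), then u=0, then (i=4), then u=0, then v=0, then (i=-2), then v=0, then (j=0), then v=3, then (j=1), then v=6, then (j=2), then v=9, then (i=-1), then v=27, then (j=0), then v=30, then (j=1), then v=33, then (j=2), then v=36, then (i=0), then v=108, then (j=0), then v=111, then (j=1), then v=114, then (j=2), then v=117, then (i=1), then v=351, then (j=0), then v=354, then (j=1), then v=357, then (j=2), then v=360, then (i=2), then v=1080, then (j=0), then v=1083, then (j=1), then v=1086, then (j=2), then v=1089, then (i=3), then v=3267, then (j=0), then v=3270, then (j=1), then v=3273, then (j=2), then v=3276, then v=-6, then returns 0 | after: t=2, then u=0, then u=0, then (i=2), then u=0, then (i=3), then u=0, then (i=4), then u=0, then v=0, then (i=-2), then v=0, then (j=0), then v=3, then (j=1), then v=6, then (j=2), then v=9, then (i=-1), then v=27, then (j=0), then v=30, then (j=1), then v=33, then (j=2), then v=36, then (i=0), then v=108, then (j=0), then v=111, then (j=1), then v=114, then (j=2), then v=117, then (i=1), then v=351, then (j=0), then v=354, then (j=1), then v=357, then (j=2), then v=360, then (i=2), then v=1080, then (j=0), then v=1083, then (j=1), then v=1086, then (j=2), then v=1089, then (i=3), then v=3267, then (j=0), then v=3270, then (j=1), then v=3273, then (j=2), then v=3276, then v=-6, then returns 0 — matching result 0.
An exhaustive pass over the 72 declared inputs shows identical outputs.
verdict: equivalent


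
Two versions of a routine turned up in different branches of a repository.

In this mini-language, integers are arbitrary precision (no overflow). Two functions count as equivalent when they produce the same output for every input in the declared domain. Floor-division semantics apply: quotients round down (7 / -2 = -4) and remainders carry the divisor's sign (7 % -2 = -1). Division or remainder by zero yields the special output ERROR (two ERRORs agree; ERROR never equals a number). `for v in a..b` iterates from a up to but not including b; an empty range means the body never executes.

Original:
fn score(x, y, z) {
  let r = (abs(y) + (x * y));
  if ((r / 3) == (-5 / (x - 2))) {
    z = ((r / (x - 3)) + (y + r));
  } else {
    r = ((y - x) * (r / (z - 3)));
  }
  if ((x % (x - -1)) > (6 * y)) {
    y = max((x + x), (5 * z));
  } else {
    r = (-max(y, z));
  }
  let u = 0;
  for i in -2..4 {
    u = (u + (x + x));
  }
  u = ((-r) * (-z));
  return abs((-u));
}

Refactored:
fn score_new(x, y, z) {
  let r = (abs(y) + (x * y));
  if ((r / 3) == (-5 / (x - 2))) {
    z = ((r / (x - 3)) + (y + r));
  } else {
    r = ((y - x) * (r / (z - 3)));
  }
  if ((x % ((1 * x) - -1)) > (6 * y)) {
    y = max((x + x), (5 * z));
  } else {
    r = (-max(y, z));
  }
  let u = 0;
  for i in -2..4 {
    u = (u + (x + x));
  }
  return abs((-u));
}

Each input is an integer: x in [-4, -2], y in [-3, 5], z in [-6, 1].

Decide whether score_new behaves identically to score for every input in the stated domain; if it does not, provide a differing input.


Evaluate both at x=-4, y=-3, z=-6.
score: r = 15; ((r / 3) == (-5 / (x - 2))) -> false; r = -2; ((x % (x - -1)) > (6 * y)) -> true; y = -8; u = 0; [i=-2]; u = -8; [i=-1]; u = -16; [i=0]; u = -24; [i=1]; u = -32; [i=2]; u = -40; [i=3]; u = -48; u = 12; return 12
score_new: r = 15; ((r / 3) == (-5 / (x - 2))) -> false; r = -2; ((x % ((1 * x) - -1)) > (6 * y)) -> true; y = -8; u = 0; [i=-2]; u = -8; [i=-1]; u = -16; [i=0]; u = -24; [i=1]; u = -32; [i=2]; u = -40; [i=3]; u = -48; return 48
12 != 48, so the rewrite changes behavior.
verdict: not equivalent; witness: x=-4, y=-3, z=-6


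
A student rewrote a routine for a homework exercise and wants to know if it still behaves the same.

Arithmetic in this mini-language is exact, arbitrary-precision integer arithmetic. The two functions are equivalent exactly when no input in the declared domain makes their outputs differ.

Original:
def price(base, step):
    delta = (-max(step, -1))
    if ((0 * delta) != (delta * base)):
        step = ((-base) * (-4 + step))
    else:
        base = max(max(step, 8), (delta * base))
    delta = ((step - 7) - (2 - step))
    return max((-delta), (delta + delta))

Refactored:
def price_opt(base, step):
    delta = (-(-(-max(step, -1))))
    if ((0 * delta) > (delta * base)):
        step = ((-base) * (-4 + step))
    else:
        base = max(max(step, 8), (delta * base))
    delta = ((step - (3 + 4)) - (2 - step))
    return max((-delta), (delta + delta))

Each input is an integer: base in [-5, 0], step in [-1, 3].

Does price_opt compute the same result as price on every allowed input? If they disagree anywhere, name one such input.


Evaluate both at base=-5, step=1.
price: delta=-1, then ((0 * delta) != (delta * base)) is true, then step=-15, then delta=-39, then returns 39
price_opt: delta=-1, then ((0 * delta) > (delta * base)) is false, then base=8, then delta=-7, then returns 7
39 != 7, so the rewrite changes behavior.
verdict: not equivalent; witness: base=-5, step=1


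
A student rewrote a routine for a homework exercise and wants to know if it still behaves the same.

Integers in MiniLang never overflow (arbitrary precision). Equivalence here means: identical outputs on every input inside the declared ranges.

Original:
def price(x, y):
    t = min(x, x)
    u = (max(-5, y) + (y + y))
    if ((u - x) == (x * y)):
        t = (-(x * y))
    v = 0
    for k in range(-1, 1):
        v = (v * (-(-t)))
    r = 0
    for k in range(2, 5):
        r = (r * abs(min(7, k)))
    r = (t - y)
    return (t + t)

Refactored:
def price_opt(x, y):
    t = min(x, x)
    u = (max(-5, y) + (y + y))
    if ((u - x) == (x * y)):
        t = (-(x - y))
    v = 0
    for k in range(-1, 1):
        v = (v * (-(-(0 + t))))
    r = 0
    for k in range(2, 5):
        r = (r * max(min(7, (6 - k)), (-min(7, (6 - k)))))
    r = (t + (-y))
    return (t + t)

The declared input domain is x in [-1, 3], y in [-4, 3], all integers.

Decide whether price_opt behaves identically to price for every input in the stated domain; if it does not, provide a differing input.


Not equivalent: x=2, y=2 separates them (-8 vs 0).
price: t becomes 2; next u becomes 6; next ((u - x) == (x * y)) evaluates to true; next t becomes -4; next v becomes 0; next at k=-1:; next v becomes 0; next at k=0:; next v becomes 0; next r becomes 0; next at k=2:; next r becomes 0; next at k=3:; next r becomes 0; next at k=4:; next r becomes 0; next r becomes -6; next final value -8
price_opt: t becomes 2; next u becomes 6; next ((u - x) == (x * y)) evaluates to true; next t becomes 0; next v becomes 0; next at k=-1:; next v becomes 0; next at k=0:; next v becomes 0; next r becomes 0; next at k=2:; next r becomes 0; next at k=3:; next r becomes 0; next at k=4:; next r becomes 0; next r becomes -2; next final value 0
verdict: not equivalent; witness: x=2, y=2


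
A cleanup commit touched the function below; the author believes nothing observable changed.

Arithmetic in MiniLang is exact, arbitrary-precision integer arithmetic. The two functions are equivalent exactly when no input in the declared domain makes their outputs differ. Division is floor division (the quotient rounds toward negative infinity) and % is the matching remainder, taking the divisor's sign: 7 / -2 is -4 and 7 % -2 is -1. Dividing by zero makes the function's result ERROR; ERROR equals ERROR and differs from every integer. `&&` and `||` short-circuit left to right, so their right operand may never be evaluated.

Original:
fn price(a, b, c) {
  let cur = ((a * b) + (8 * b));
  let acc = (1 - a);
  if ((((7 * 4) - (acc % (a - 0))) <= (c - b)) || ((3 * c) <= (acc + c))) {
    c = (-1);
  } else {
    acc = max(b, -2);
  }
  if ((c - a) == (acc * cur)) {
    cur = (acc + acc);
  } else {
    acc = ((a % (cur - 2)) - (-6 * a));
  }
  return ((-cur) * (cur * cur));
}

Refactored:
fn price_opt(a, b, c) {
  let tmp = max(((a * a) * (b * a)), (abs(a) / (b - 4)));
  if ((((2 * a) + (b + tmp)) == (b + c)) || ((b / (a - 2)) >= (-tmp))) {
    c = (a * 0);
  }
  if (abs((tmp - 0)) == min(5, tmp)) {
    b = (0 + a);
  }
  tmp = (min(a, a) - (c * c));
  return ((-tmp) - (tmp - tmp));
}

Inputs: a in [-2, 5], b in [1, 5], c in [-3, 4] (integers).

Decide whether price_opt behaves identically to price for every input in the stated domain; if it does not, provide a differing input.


Evaluate both at a=-2, b=1, c=-3.
price: cur=6, then acc=3, then ((((7 * 4) - (acc % (a - 0))) <= (c - b)) || ((3 * c) <= (acc + c))) is true, then c=-1, then ((c - a) == (acc * cur)) is false, then acc=-10, then returns -216
price_opt: tmp=-1, then ((((2 * a) + (b + tmp)) == (b + c)) || ((b / (a - 2)) >= (-tmp))) is false, then (abs((tmp - 0)) == min(5, tmp)) is false, then tmp=-11, then returns 11
-216 and 11 differ, so these are not the same function on this domain.
verdict: not equivalent; witness: a=-2, b=1, c=-3


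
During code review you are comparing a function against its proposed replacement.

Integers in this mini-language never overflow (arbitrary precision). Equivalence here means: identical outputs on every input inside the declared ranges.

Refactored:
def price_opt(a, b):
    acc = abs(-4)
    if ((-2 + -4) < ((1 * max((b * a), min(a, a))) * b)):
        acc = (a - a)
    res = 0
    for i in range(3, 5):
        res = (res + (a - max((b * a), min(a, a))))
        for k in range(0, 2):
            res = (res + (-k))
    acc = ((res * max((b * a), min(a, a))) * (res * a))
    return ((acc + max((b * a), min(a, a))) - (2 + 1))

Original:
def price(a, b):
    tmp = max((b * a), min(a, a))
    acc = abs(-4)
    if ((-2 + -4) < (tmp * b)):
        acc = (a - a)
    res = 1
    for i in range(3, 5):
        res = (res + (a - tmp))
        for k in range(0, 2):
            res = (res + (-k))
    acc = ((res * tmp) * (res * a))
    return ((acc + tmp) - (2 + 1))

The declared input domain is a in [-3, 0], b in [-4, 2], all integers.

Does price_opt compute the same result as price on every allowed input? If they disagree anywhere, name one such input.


These are not equivalent — on a=-3, b=-4 the outputs split (-34587 vs -36855).
price: tmp = 12; acc = 4; ((-2 + -4) < (tmp * b)) -> false; res = 1; [i=3]; res = -14; [k=0]; res = -14; [k=1]; res = -15; [i=4]; res = -30; [k=0]; res = -30; [k=1]; res = -31; acc = -34596; return -34587
price_opt: acc = 4; ((-2 + -4) < ((1 * max((b * a), min(a, a))) * b)) -> false; res = 0; [i=3]; res = -15; [k=0]; res = -15; [k=1]; res = -16; [i=4]; res = -31; [k=0]; res = -31; [k=1]; res = -32; acc = -36864; return -36855
verdict: not equivalent; witness: a=-3, b=-4


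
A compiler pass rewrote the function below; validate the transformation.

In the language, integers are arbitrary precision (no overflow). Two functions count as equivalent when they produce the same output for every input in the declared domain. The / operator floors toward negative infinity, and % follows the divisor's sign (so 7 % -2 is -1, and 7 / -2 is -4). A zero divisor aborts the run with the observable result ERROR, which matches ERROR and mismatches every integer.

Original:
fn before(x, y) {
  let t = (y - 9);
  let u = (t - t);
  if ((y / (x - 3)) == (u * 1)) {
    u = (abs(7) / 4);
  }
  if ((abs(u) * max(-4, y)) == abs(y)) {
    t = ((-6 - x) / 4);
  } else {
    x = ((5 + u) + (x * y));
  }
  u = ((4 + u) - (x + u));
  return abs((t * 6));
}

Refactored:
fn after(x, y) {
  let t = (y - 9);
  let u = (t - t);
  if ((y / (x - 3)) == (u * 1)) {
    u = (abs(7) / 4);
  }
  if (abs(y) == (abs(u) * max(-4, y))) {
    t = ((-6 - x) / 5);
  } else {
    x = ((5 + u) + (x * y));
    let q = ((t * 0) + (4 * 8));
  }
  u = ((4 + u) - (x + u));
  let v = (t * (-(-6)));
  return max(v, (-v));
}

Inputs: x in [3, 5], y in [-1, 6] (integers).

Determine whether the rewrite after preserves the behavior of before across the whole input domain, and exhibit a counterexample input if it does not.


There is a counterexample at x=4, y=0: 18 on one side, 12 on the other.
before: t = -9; u = 0; ((y / (x - 3)) == (u * 1)) -> true; u = 1; ((abs(u) * max(-4, y)) == abs(y)) -> true; t = -3; u = 0; return 18
after: t = -9; u = 0; ((y / (x - 3)) == (u * 1)) -> true; u = 1; (abs(y) == (abs(u) * max(-4, y))) -> true; t = -2; u = 0; v = -12; return 12
verdict: not equivalent; witness: x=4, y=0


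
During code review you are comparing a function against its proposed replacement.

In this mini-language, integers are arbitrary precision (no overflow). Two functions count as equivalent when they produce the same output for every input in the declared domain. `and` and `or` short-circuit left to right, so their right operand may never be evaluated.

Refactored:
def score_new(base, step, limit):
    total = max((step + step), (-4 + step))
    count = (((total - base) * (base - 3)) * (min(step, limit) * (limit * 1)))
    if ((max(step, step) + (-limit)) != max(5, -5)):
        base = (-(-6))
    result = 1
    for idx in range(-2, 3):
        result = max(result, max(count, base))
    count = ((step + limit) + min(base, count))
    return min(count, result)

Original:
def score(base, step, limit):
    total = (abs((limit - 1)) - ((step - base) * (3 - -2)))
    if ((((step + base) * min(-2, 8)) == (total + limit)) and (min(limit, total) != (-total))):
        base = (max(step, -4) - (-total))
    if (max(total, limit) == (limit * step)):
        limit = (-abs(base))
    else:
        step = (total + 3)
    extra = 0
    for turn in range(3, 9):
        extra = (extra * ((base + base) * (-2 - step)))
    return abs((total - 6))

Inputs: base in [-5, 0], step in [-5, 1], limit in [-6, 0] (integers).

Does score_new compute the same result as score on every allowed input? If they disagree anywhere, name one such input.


At base=-5, step=-5, limit=-6: score gives 1, score_new gives -5.
verdict: not equivalent; witness: base=-5, step=-5, limit=-6


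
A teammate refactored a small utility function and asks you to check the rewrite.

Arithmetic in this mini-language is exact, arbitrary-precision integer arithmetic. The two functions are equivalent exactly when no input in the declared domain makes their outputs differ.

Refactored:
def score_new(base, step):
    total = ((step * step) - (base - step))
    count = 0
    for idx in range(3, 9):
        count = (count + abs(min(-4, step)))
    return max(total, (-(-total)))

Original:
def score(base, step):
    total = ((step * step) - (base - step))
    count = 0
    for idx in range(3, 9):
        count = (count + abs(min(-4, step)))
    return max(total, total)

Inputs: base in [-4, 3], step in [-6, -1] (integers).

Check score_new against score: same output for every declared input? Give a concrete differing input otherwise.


The two versions differ — the changes include same computation, different form.
One worked example (base=-4, step=-2) — score: total = 6; count = 0; [idx=3]; count = 4; [idx=4]; count = 8; [idx=5]; count = 12; [idx=6]; count = 16; [idx=7]; count = 20; [idx=8]; count = 24; return 6; score_new: total = 6; count = 0; [idx=3]; count = 4; [idx=4]; count = 8; [idx=5]; count = 12; [idx=6]; count = 16; [idx=7]; count = 20; [idx=8]; count = 24; return 6; agreement on 6.
An exhaustive pass over the 48 declared inputs shows identical outputs.
verdict: equivalent


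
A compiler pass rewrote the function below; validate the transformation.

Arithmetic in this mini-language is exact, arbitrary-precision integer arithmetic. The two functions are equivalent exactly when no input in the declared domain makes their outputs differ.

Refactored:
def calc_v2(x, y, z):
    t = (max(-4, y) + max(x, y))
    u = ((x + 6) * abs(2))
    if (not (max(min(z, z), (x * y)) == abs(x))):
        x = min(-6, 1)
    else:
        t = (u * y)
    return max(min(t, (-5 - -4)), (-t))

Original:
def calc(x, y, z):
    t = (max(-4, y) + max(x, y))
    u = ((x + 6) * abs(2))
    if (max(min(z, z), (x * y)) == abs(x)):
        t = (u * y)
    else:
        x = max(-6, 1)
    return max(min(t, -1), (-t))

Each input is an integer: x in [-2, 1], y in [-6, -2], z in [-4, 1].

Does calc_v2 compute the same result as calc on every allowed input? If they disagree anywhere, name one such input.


Although `max(-6, 1)` became `min(-6, 1)`, no input in the stated domain can expose it; all 120 inputs agree.
verdict: equivalent


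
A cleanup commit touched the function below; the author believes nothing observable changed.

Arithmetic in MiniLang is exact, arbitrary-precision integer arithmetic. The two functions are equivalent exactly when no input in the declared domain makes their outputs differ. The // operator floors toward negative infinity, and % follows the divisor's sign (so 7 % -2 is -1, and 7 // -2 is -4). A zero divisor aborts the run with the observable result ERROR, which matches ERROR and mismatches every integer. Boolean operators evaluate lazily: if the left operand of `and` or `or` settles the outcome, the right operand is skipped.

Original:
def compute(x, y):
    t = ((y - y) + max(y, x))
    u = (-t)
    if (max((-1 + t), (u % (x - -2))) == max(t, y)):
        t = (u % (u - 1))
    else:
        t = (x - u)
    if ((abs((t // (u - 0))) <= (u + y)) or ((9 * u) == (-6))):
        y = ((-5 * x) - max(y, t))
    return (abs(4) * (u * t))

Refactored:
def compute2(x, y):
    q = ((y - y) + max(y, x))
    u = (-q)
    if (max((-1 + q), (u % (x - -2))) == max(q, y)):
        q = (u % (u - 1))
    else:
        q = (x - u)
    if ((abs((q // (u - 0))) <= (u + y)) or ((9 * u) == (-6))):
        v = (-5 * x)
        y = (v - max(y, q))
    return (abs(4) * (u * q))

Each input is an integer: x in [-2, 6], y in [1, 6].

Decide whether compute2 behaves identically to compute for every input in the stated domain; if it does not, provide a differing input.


Changes here: local variable names differ; and statement counts differ; the full 54-point sweep finds no disagreement.
verdict: equivalent


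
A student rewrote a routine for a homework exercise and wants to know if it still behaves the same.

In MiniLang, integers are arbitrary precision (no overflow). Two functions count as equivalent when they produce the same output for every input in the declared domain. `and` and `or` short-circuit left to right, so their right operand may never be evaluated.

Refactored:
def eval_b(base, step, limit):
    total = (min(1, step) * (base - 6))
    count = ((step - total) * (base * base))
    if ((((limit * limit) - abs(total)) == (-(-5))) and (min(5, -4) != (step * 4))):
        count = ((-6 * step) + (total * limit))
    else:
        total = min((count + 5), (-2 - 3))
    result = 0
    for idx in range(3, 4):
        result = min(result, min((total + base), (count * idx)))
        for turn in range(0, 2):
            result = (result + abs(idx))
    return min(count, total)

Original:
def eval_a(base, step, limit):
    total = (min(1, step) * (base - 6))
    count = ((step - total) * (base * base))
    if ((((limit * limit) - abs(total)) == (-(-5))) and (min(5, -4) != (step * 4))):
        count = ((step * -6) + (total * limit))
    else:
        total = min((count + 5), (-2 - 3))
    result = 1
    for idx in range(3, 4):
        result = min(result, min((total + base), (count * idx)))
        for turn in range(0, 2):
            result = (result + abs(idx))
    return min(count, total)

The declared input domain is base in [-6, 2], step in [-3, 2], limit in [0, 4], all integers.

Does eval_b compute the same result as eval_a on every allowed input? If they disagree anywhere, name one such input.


The suspicious edit (`1` became `0`) never changes the result for any input inside the declared domain.
Tracing base=-1, step=-1, limit=2: eval_a: total := 7 | count := -8 | ((((limit * limit) - abs(total)) == (-(-5))) and (min(5, -4) != (step * 4))): false | total := -5 | result := 1 | iter idx=3: | result := -24 | iter turn=0: | result := -21 | iter turn=1: | result := -18 | result -8 | eval_b: total := 7 | count := -8 | ((((limit * limit) - abs(total)) == (-(-5))) and (min(5, -4) != (step * 4))): false | total := -5 | result := 0 | iter idx=3: | result := -24 | iter turn=0: | result := -21 | iter turn=1: | result := -18 | result -8 — matching result -8.
Checked all 270 inputs in the declared domain: the outputs agree on every one.
verdict: equivalent


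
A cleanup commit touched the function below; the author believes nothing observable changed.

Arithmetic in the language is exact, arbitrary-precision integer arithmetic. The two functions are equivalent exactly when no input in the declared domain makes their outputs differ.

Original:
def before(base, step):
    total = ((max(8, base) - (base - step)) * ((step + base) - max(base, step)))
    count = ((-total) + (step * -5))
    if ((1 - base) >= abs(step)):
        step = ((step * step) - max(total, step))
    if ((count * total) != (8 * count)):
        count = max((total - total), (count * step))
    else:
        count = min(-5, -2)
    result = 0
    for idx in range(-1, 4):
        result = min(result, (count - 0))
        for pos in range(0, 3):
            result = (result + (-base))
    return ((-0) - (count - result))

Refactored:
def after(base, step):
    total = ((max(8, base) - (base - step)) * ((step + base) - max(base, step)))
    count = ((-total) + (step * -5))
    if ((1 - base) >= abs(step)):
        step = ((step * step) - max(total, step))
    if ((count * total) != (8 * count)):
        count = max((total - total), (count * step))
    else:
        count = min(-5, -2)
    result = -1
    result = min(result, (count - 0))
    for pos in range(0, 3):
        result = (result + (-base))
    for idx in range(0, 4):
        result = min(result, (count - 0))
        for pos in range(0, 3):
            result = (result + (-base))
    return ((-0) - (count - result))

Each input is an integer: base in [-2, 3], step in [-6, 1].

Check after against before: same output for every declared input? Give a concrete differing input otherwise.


There is a counterexample at base=-2, step=-3: -402 on one side, -403 on the other.
before: total becomes -21; next count becomes 36; next ((1 - base) >= abs(step)) evaluates to true; next step becomes 12; next ((count * total) != (8 * count)) evaluates to true; next count becomes 432; next result becomes 0; next at idx=-1:; next result becomes 0; next at pos=0:; next result becomes 2; next at pos=1:; next result becomes 4; next at pos=2:; next result becomes 6; next at idx=0:; next result becomes 6; next at pos=0:; next result becomes 8; next at pos=1:; next result becomes 10; next at pos=2:; next result becomes 12; next at idx=1:; next result becomes 12; next at pos=0:; next result becomes 14; next at pos=1:; next result becomes 16; next at pos=2:; next result becomes 18; next at idx=2:; next result becomes 18; next at pos=0:; next result becomes 20; next at pos=1:; next result becomes 22; next at pos=2:; next result becomes 24; next at idx=3:; next result becomes 24; next at pos=0:; next result becomes 26; next at pos=1:; next result becomes 28; next at pos=2:; next result becomes 30; next final value -402
after: total becomes -21; next count becomes 36; next ((1 - base) >= abs(step)) evaluates to true; next step becomes 12; next ((count * total) != (8 * count)) evaluates to true; next count becomes 432; next result becomes -1; next result becomes -1; next at pos=0:; next result becomes 1; next at pos=1:; next result becomes 3; next at pos=2:; next result becomes 5; next at idx=0:; next result becomes 5; next at pos=0:; next result becomes 7; next at pos=1:; next result becomes 9; next at pos=2:; next result becomes 11; next at idx=1:; next result becomes 11; next at pos=0:; next result becomes 13; next at pos=1:; next result becomes 15; next at pos=2:; next result becomes 17; next at idx=2:; next result becomes 17; next at pos=0:; next result becomes 19; next at pos=1:; next result becomes 21; next at pos=2:; next result becomes 23; next at idx=3:; next result becomes 23; next at pos=0:; next result becomes 25; next at pos=1:; next result becomes 27; next at pos=2:; next result becomes 29; next final value -403
verdict: not equivalent; witness: base=-2, step=-3


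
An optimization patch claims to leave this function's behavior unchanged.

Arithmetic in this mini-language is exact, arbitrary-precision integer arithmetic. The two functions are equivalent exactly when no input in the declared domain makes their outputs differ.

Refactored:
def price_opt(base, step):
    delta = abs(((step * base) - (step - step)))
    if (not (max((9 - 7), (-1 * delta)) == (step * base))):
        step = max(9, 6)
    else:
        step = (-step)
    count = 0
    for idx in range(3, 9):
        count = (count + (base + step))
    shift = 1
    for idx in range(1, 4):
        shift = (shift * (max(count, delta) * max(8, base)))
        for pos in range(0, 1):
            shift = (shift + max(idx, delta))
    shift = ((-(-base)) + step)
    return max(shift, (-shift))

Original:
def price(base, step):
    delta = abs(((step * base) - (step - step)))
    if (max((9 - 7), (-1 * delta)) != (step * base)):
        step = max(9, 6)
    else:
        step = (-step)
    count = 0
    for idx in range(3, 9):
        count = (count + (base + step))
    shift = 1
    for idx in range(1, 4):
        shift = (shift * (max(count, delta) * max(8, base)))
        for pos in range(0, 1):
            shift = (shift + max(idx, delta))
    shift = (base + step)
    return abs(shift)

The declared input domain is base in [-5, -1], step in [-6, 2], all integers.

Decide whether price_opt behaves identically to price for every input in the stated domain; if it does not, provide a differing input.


Although comparison usage differs; also min/max/abs usage differs; also boolean connective usage differs, 45/45 inputs agree.
verdict: equivalent


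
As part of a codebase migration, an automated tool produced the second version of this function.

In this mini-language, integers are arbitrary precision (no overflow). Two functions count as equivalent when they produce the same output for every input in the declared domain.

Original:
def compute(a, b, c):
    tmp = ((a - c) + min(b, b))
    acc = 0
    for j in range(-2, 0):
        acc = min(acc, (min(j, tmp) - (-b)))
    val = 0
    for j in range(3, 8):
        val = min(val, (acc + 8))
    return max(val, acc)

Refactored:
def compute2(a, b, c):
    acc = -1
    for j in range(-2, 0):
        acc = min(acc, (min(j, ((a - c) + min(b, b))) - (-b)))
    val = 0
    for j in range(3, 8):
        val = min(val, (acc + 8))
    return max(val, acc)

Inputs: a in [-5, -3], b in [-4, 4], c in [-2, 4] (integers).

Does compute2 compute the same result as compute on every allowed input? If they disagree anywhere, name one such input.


Equivalent. The one real change (`0` became `-1`) has no effect anywhere in the declared ranges.
Every one of the 189 inputs gives matching results.
Spot check at a=-3, b=-2, c=2 — compute: tmp=-7, then acc=0, then (j=-2), then acc=-9, then (j=-1), then acc=-9, then val=0, then (j=3), then val=-1, then (j=4), then val=-1, then (j=5), then val=-1, then (j=6), then val=-1, then (j=7), then val=-1, then returns -1. compute2: acc=-1, then (j=-2), then acc=-9, then (j=-1), then acc=-9, then val=0, then (j=3), then val=-1, then (j=4), then val=-1, then (j=5), then val=-1, then (j=6), then val=-1, then (j=7), then val=-1, then returns -1. Both give -1.
verdict: equivalent


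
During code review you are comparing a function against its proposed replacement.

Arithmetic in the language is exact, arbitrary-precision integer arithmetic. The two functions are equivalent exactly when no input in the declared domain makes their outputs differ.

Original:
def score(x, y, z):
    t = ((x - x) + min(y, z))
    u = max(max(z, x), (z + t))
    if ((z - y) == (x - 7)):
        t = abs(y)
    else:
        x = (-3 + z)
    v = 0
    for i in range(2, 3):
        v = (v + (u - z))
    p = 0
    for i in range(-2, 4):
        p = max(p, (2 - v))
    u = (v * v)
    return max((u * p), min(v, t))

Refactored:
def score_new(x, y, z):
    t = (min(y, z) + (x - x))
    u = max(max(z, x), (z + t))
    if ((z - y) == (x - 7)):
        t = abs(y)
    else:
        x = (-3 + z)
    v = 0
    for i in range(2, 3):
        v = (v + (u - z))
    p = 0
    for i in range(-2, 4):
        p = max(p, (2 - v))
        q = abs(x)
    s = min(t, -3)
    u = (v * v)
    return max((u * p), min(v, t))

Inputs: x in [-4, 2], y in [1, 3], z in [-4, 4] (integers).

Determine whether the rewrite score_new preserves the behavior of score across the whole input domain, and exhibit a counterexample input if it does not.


The two versions differ — the changes include statement counts differ; and min/max/abs usage differs; and local variable names differ; and constant usage differs.
One worked example (x=1, y=1, z=-4) — score: t becomes -4; next u becomes 1; next ((z - y) == (x - 7)) evaluates to false; next x becomes -7; next v becomes 0; next at i=2:; next v becomes 5; next p becomes 0; next at i=-2:; next p becomes 0; next at i=-1:; next p becomes 0; next at i=0:; next p becomes 0; next at i=1:; next p becomes 0; next at i=2:; next p becomes 0; next at i=3:; next p becomes 0; next u becomes 25; next final value 0; score_new: t becomes -4; next u becomes 1; next ((z - y) == (x - 7)) evaluates to false; next x becomes -7; next v becomes 0; next at i=2:; next v becomes 5; next p becomes 0; next at i=-2:; next p becomes 0; next q becomes 7; next at i=-1:; next p becomes 0; next q becomes 7; next at i=0:; next p becomes 0; next q becomes 7; next at i=1:; next p becomes 0; next q becomes 7; next at i=2:; next p becomes 0; next q becomes 7; next at i=3:; next p becomes 0; next q becomes 7; next s becomes -4; next u becomes 25; next final value 0; agreement on 0.
An exhaustive pass over the 189 declared inputs shows identical outputs.
verdict: equivalent


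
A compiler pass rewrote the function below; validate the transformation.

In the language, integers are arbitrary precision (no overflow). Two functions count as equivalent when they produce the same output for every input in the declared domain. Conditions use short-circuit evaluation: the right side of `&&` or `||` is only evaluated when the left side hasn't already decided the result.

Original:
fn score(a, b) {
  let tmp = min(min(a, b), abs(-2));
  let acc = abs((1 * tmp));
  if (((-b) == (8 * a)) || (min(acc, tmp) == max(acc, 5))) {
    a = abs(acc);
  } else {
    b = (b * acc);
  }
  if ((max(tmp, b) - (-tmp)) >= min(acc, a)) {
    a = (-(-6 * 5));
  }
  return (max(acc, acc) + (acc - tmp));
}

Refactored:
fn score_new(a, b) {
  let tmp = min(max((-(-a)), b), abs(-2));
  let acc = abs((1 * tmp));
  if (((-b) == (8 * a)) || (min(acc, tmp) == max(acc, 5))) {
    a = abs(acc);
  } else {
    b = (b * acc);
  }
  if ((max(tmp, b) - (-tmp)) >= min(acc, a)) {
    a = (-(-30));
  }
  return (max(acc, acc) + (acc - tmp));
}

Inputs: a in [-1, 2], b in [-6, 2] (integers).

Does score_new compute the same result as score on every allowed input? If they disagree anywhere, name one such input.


These are not equivalent — on a=-1, b=-6 the outputs split (18 vs 3).
score: tmp = -6; acc = 6; (((-b) == (8 * a)) || (min(acc, tmp) == max(acc, 5))) -> false; b = -36; ((max(tmp, b) - (-tmp)) >= min(acc, a)) -> false; return 18
score_new: tmp = -1; acc = 1; (((-b) == (8 * a)) || (min(acc, tmp) == max(acc, 5))) -> false; b = -6; ((max(tmp, b) - (-tmp)) >= min(acc, a)) -> false; return 3
verdict: not equivalent; witness: a=-1, b=-6
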